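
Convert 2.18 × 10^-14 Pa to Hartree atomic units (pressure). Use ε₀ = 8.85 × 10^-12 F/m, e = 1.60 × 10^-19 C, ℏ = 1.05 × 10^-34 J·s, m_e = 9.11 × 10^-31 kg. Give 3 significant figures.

7.24 × 10^-28

atomic unit of pressure: P_au = E_h/a₀³ = m_e⁴e¹⁰/((4πε₀)⁵ℏ⁸) = 3.01 × 10^13 Pa.
2.18 × 10^-14 / 3.01 × 10^13 = 7.24 × 10^-28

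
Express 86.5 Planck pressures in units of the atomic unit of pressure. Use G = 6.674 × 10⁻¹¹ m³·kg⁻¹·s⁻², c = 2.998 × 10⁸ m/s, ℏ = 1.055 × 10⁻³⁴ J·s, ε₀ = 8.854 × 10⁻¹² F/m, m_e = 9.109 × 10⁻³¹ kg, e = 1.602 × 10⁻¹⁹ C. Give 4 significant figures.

Planck pressure: p_P = c⁷/(ℏG²) = 4.632 × 10¹¹³ Pa
atomic unit of pressure: P_au = E_h/a₀³ = m_e⁴e¹⁰/((4πε₀)⁵ℏ⁸) = 2.929 × 10¹³ Pa
86.5 × 4.632 × 10¹¹³ / 2.929 × 10¹³ = 1.368 × 10¹⁰²

1.368 × 10¹⁰²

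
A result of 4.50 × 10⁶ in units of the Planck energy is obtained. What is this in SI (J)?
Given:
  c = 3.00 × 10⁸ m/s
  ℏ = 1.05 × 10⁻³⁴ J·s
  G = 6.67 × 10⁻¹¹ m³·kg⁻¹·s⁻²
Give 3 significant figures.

8.80 × 10¹⁵ J

One Planck energy: E_P = √(ℏc⁵/G) = 1.96 × 10⁹ J.
4.50 × 10⁶ × 1.96 × 10⁹ J = 8.80 × 10¹⁵ J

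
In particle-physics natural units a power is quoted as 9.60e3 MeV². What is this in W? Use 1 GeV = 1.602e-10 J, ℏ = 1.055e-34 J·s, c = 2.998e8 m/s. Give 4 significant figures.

Power is [E]/[T] = [E]²/ℏ.
1 GeV² → 1/ℏ × (1 GeV in J)² = 2.433e14 W.
Convert the energy scale: 9.60e3 MeV² = 9.60e-3 GeV².
Result: 9.60e-3 × 2.433e14 = 2.335e12 W.

2.335e12 W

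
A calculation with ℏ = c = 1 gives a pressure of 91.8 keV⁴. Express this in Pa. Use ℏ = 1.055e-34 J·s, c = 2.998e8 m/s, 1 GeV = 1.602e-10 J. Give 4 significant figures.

Pressure is [E]/[L]³ = [E]⁴/(ℏc)³.
1 GeV⁴ → 1/(ℏc)³ × (1 GeV in J)⁴ = 2.082e37 Pa.
Convert the energy scale: 91.8 keV⁴ = 9.18e-23 GeV⁴.
Result: 9.18e-23 × 2.082e37 = 1.911e15 Pa.

1.911e15 Pa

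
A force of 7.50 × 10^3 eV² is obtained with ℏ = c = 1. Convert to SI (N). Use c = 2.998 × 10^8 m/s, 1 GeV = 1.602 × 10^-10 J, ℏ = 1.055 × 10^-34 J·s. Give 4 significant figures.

6.086 × 10^-9 N

Force is [E]/[L] = [E]²/(ℏc); restore (ℏc)⁻¹.
1 GeV² → 1/(ℏc) × (1 GeV in J)² = 8.114 × 10^5 N.
Convert the energy scale: 7.50 × 10^3 eV² = 7.50 × 10^-15 GeV².
Result: 7.50 × 10^-15 × 8.114 × 10^5 = 6.086 × 10^-9 N.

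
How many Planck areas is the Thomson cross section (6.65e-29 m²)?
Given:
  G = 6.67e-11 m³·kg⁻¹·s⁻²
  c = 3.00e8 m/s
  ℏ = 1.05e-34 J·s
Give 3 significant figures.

Planck area: A_P = ℏG/c³ = 2.59e-70 m².
6.65e-29 / 2.59e-70 = 2.56e41

2.56e41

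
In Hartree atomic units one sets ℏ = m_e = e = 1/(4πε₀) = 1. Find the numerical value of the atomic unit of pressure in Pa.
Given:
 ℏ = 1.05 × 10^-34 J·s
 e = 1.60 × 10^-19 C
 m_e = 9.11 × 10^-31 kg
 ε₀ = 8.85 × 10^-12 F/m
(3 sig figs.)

P_au = E_h/a₀³ = m_e⁴e¹⁰/((4πε₀)⁵ℏ⁸)
E_h = 4.38 × 10^-18 J
a₀ = 5.26 × 10^-11 m
E_h/a₀³ = 3.01 × 10^13 Pa

3.01 × 10^13 Pa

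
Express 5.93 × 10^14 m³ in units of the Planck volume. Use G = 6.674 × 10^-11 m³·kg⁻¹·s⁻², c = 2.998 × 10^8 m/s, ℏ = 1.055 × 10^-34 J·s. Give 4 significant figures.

1.404 × 10^119

Planck volume: V_P = (ℏG/c³)^(3/2) = 4.224 × 10^-105 m³.
5.93 × 10^14 / 4.224 × 10^-105 = 1.404 × 10^119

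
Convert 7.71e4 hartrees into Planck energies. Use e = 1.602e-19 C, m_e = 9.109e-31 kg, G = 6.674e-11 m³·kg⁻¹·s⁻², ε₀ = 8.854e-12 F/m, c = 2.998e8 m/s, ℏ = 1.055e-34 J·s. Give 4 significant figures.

1.716e-22

hartree: E_h = m_e e⁴/(4πε₀ℏ)² = 4.354e-18 J
Planck energy: E_P = √(ℏc⁵/G) = 1.957e9 J
7.71e4 × 4.354e-18 / 1.957e9 = 1.716e-22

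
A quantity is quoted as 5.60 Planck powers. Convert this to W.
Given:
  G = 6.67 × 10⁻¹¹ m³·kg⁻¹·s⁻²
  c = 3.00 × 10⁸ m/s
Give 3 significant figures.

One Planck power: P_P = c⁵/G = 3.64 × 10⁵² W.
5.60 × 3.64 × 10⁵² W = 2.04 × 10⁵³ W

2.04 × 10⁵³ W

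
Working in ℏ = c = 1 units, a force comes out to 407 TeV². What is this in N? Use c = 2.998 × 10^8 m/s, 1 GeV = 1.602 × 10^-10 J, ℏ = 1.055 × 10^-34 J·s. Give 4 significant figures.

Force is [E]/[L] = [E]²/(ℏc); restore (ℏc)⁻¹.
1 GeV² → 1/(ℏc) × (1 GeV in J)² = 8.114 × 10^5 N.
Convert the energy scale: 407 TeV² = 4.07 × 10^8 GeV².
Result: 4.07 × 10^8 × 8.114 × 10^5 = 3.302 × 10^14 N.

3.302 × 10^14 N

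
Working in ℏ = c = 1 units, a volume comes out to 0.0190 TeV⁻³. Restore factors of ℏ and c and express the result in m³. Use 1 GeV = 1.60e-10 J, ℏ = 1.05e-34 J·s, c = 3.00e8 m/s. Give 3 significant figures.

Volume is [L]³ = [E]⁻³·(ℏc)³.
1 GeV⁻³ → (ℏc)³ × (1 GeV in J)⁻³ = 7.63e-48 m³.
Convert the energy scale: 0.0190 TeV⁻³ = 1.90e-11 GeV⁻³.
Result: 1.90e-11 × 7.63e-48 = 1.45e-58 m³.

1.45e-58 m³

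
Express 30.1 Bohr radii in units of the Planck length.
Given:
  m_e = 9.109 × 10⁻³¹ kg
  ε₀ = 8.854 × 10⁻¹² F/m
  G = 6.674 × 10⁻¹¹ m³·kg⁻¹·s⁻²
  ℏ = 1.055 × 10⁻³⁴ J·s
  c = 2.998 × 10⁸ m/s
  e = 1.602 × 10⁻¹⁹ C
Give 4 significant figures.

Bohr radius: a₀ = 4πε₀ℏ²/(m_e e²) = 5.297 × 10⁻¹¹ m
Planck length: ℓ_P = √(ℏG/c³) = 1.616 × 10⁻³⁵ m
30.1 × 5.297 × 10⁻¹¹ / 1.616 × 10⁻³⁵ = 9.864 × 10²⁵

9.864 × 10²⁵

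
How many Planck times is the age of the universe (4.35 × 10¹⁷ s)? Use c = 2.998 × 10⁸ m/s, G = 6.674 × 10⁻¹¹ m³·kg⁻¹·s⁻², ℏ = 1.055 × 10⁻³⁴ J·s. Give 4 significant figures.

Planck time: t_P = √(ℏG/c⁵) = 5.392 × 10⁻⁴⁴ s.
4.35 × 10¹⁷ / 5.392 × 10⁻⁴⁴ = 8.068 × 10⁶⁰

8.068 × 10⁶⁰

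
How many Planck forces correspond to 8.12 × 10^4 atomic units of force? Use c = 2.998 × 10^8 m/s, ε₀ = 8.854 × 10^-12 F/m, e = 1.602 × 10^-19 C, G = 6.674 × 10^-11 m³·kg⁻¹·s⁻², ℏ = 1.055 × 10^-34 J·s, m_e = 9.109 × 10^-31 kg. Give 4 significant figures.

atomic unit of force: F_au = E_h/a₀ = m_e²e⁶/((4πε₀)³ℏ⁴) = 8.220 × 10^-8 N
Planck force: F_P = c⁴/G = 1.210 × 10^44 N
8.12 × 10^4 × 8.220 × 10^-8 / 1.210 × 10^44 = 5.514 × 10^-47

5.514 × 10^-47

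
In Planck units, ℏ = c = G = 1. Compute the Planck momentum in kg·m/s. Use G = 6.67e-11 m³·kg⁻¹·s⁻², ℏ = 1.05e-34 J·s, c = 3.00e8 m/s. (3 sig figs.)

The unique combination of the constants set to 1 with dimensions of momentum is p_P = √(ℏc³/G).
  = √(42.5)
  = 6.52 kg·m/s

6.52 kg·m/s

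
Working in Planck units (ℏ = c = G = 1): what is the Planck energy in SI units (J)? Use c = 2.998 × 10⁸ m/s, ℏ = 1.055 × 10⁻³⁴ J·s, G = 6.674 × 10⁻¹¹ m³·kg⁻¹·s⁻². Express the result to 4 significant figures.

From ℏ = c = G = 1 the energy scale is E_P = √(ℏc⁵/G).
  = √(3.828 × 10¹⁸)
  = 1.957 × 10⁹ J

1.957 × 10⁹ J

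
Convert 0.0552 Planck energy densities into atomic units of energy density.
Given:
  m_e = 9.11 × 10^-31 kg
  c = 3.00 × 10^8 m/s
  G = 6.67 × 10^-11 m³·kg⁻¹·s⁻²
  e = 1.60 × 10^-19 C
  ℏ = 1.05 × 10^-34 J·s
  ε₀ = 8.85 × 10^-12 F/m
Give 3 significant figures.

8.58 × 10^98

Planck energy density: u_P = c⁷/(ℏG²) = 4.68 × 10^113 J/m³
atomic unit of energy density: u_au = E_h/a₀³ = m_e⁴e¹⁰/((4πε₀)⁵ℏ⁸) = 3.01 × 10^13 J/m³
0.0552 × 4.68 × 10^113 / 3.01 × 10^13 = 8.58 × 10^98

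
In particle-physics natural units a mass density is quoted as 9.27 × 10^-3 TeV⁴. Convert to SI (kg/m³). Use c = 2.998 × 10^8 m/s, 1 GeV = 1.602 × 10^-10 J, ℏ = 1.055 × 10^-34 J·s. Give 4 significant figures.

2.147 × 10^30 kg/m³

Mass density is [E]/(c²[L]³) = [E]⁴/(ℏ³c⁵).
1 GeV⁴ → 1/(ℏ³c⁵) × (1 GeV in J)⁴ = 2.316 × 10^20 kg/m³.
Convert the energy scale: 9.27 × 10^-3 TeV⁴ = 9.27 × 10^9 GeV⁴.
Result: 9.27 × 10^9 × 2.316 × 10^20 = 2.147 × 10^30 kg/m³.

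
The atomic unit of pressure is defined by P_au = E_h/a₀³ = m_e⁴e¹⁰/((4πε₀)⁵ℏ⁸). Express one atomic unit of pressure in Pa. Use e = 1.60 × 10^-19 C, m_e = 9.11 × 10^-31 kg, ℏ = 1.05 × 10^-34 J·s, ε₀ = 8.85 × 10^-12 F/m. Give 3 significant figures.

P_au = E_h/a₀³ = m_e⁴e¹⁰/((4πε₀)⁵ℏ⁸)
E_h = 4.38 × 10^-18 J
a₀ = 5.26 × 10^-11 m
E_h/a₀³ = 3.01 × 10^13 Pa

3.01 × 10^13 Pa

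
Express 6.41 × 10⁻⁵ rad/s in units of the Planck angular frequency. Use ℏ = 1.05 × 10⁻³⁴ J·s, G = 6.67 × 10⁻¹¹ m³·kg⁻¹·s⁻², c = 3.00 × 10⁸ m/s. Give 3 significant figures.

Planck angular frequency: ω_P = √(c⁵/(ℏG)) = 1.86 × 10⁴³ rad/s.
6.41 × 10⁻⁵ / 1.86 × 10⁴³ = 3.44 × 10⁻⁴⁸

3.44 × 10⁻⁴⁸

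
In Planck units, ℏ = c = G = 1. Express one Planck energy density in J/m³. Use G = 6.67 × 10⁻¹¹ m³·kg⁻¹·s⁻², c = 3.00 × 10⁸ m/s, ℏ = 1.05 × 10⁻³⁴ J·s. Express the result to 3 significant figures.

4.68 × 10¹¹³ J/m³

From ℏ = c = G = 1 the energy density scale is u_P = c⁷/(ℏG²).
  = 2.19 × 10⁵⁹ / 4.67 × 10⁻⁵⁵
  = 4.68 × 10¹¹³ J/m³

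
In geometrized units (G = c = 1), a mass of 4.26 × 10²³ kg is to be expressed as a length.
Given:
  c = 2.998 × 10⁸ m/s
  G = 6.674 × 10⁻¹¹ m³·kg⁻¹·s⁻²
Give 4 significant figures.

3.163 × 10⁻⁴ m

In G = c = 1 units mass has dimensions of length; the conversion factor is G/c².
4.26 × 10²³ kg × (G/c²) = 3.163 × 10⁻⁴ m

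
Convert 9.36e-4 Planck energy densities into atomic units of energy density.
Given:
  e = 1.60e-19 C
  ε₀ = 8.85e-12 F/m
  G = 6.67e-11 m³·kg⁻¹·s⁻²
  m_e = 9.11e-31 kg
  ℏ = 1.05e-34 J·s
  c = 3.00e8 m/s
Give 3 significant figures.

Planck energy density: u_P = c⁷/(ℏG²) = 4.68e113 J/m³
atomic unit of energy density: u_au = E_h/a₀³ = m_e⁴e¹⁰/((4πε₀)⁵ℏ⁸) = 3.01e13 J/m³
9.36e-4 × 4.68e113 / 3.01e13 = 1.45e97

1.45e97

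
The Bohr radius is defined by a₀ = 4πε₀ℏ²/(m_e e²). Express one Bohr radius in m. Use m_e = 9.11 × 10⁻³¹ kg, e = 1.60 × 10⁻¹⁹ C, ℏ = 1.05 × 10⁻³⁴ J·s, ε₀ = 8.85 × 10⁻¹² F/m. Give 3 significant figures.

a₀ = 4πε₀ℏ²/(m_e e²)
  = 1.23 × 10⁻⁷⁸ / 2.33 × 10⁻⁶⁸
  = 5.26 × 10⁻¹¹ m

5.26 × 10⁻¹¹ m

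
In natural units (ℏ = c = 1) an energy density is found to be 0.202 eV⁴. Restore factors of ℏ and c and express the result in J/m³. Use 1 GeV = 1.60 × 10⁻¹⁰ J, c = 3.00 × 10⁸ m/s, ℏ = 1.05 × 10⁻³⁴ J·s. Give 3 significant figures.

[E]/[L]³ = [E]⁴/(ℏc)³; restore (ℏc)⁻³.
1 GeV⁴ → 1/(ℏc)³ × (1 GeV in J)⁴ = 2.10 × 10³⁷ J/m³.
Convert the energy scale: 0.202 eV⁴ = 2.02 × 10⁻³⁷ GeV⁴.
Result: 2.02 × 10⁻³⁷ × 2.10 × 10³⁷ = 4.24 J/m³.

4.24 J/m³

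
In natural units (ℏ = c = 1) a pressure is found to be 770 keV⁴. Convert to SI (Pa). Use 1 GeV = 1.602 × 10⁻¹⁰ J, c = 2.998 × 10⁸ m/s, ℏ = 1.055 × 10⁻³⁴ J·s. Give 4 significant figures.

Pressure is [E]/[L]³ = [E]⁴/(ℏc)³.
1 GeV⁴ → 1/(ℏc)³ × (1 GeV in J)⁴ = 2.082 × 10³⁷ Pa.
Convert the energy scale: 770 keV⁴ = 7.70 × 10⁻²² GeV⁴.
Result: 7.70 × 10⁻²² × 2.082 × 10³⁷ = 1.603 × 10¹⁶ Pa.

1.603 × 10¹⁶ Pa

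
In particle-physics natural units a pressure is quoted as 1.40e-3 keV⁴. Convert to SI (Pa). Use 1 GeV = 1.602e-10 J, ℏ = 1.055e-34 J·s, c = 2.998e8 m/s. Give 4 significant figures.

Pressure is [E]/[L]³ = [E]⁴/(ℏc)³.
1 GeV⁴ → 1/(ℏc)³ × (1 GeV in J)⁴ = 2.082e37 Pa.
Convert the energy scale: 1.40e-3 keV⁴ = 1.40e-27 GeV⁴.
Result: 1.40e-27 × 2.082e37 = 2.914e10 Pa.

2.914e10 Pa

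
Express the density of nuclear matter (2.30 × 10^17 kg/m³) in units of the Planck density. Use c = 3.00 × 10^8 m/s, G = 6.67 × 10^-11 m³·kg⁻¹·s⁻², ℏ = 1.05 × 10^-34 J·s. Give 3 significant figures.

Planck density: ρ_P = c⁵/(ℏG²) = 5.20 × 10^96 kg/m³.
2.30 × 10^17 / 5.20 × 10^96 = 4.42 × 10^-80

4.42 × 10^-80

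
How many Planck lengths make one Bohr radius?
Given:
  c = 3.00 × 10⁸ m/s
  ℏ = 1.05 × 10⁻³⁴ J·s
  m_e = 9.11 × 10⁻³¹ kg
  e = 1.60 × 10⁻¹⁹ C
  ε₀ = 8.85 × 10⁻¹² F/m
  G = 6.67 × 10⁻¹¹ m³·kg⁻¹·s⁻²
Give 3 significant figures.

3.26 × 10²⁴

Bohr radius: a₀ = 4πε₀ℏ²/(m_e e²) = 5.26 × 10⁻¹¹ m
Planck length: ℓ_P = √(ℏG/c³) = 1.61 × 10⁻³⁵ m
ratio = 5.26 × 10⁻¹¹ / 1.61 × 10⁻³⁵ = 3.26 × 10²⁴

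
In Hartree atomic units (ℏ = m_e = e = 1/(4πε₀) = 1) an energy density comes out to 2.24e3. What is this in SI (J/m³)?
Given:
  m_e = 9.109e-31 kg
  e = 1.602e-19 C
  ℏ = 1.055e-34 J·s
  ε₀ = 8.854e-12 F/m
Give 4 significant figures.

One atomic unit of energy density: u_au = E_h/a₀³ = m_e⁴e¹⁰/((4πε₀)⁵ℏ⁸) = 2.929e13 J/m³.
2.24e3 × 2.929e13 J/m³ = 6.561e16 J/m³

6.561e16 J/m³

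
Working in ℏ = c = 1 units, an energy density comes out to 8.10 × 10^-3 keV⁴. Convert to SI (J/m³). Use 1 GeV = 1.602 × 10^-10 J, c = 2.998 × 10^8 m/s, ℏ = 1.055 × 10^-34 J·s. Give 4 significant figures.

[E]/[L]³ = [E]⁴/(ℏc)³; restore (ℏc)⁻³.
1 GeV⁴ → 1/(ℏc)³ × (1 GeV in J)⁴ = 2.082 × 10^37 J/m³.
Convert the energy scale: 8.10 × 10^-3 keV⁴ = 8.10 × 10^-27 GeV⁴.
Result: 8.10 × 10^-27 × 2.082 × 10^37 = 1.686 × 10^11 J/m³.

1.686 × 10^11 J/m³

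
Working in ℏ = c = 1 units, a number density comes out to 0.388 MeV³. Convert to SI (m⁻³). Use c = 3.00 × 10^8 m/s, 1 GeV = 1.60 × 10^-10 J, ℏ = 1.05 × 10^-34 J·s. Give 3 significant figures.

Number density is [L]⁻³ = [E]³/(ℏc)³.
1 GeV³ → 1/(ℏc)³ × (1 GeV in J)³ = 1.31 × 10^47 m⁻³.
Convert the energy scale: 0.388 MeV³ = 3.88 × 10^-10 GeV³.
Result: 3.88 × 10^-10 × 1.31 × 10^47 = 5.08 × 10^37 m⁻³.

5.08 × 10^37 m⁻³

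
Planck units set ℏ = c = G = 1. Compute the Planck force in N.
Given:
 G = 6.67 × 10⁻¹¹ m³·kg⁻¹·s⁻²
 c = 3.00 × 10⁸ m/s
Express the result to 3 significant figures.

1.21 × 10⁴⁴ N

Dimensional analysis gives F_P = c⁴/G.
  = 8.10 × 10³³ / 6.67 × 10⁻¹¹
  = 1.21 × 10⁴⁴ N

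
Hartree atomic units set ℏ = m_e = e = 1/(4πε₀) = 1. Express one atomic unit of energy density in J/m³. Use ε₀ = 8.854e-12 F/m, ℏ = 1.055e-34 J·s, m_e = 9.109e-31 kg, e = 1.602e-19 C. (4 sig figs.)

The unique combination of the constants set to 1 with dimensions of energy density is u_au = E_h/a₀³ = m_e⁴e¹⁰/((4πε₀)⁵ℏ⁸).
E_h = 4.354e-18 J
a₀ = 5.297e-11 m
E_h/a₀³ = 2.929e13 J/m³

2.929e13 J/m³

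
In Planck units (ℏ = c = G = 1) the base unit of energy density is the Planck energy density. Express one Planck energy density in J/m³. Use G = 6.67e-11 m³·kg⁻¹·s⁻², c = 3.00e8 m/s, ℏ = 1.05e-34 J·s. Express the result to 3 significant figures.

4.68e113 J/m³

u_P = c⁷/(ℏG²)
  = 2.19e59 / 4.67e-55
  = 4.68e113 J/m³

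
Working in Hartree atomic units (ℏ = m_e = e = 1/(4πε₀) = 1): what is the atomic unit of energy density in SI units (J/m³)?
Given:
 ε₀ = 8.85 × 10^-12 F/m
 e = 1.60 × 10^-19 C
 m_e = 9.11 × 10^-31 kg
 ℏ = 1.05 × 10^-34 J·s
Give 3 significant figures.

3.01 × 10^13 J/m³

From ℏ = m_e = e = 1/(4πε₀) = 1 the energy density scale is u_au = E_h/a₀³ = m_e⁴e¹⁰/((4πε₀)⁵ℏ⁸).
E_h = 4.38 × 10^-18 J
a₀ = 5.26 × 10^-11 m
E_h/a₀³ = 3.01 × 10^13 J/m³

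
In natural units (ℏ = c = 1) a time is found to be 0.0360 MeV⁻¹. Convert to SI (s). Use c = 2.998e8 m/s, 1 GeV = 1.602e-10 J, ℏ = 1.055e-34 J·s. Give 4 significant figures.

2.371e-23 s

A time is [E]⁻¹ in ℏ=c=1; restore one factor of ℏ.
1 GeV⁻¹ → ℏ × (1 GeV in J)⁻¹ = 6.586e-25 s.
Convert the energy scale: 0.0360 MeV⁻¹ = 36 GeV⁻¹.
Result: 36 × 6.586e-25 = 2.371e-23 s.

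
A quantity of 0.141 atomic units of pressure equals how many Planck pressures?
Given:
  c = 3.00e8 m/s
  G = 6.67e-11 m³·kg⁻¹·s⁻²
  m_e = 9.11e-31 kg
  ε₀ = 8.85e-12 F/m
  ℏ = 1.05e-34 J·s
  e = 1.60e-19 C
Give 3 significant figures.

atomic unit of pressure: P_au = E_h/a₀³ = m_e⁴e¹⁰/((4πε₀)⁵ℏ⁸) = 3.01e13 Pa
Planck pressure: p_P = c⁷/(ℏG²) = 4.68e113 Pa
0.141 × 3.01e13 / 4.68e113 = 9.07e-102

9.07e-102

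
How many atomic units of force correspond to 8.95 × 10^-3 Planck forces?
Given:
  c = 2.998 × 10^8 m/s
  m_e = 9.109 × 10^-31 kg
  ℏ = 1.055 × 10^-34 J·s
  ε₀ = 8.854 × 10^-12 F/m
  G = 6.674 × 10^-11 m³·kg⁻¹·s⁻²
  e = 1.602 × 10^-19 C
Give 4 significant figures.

1.318 × 10^49

Planck force: F_P = c⁴/G = 1.210 × 10^44 N
atomic unit of force: F_au = E_h/a₀ = m_e²e⁶/((4πε₀)³ℏ⁴) = 8.220 × 10^-8 N
8.95 × 10^-3 × 1.210 × 10^44 / 8.220 × 10^-8 = 1.318 × 10^49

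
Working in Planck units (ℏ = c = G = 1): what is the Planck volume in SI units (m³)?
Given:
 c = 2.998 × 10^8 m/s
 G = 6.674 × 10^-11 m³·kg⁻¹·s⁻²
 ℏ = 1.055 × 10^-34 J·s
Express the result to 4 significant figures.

The unique combination of the constants set to 1 with dimensions of volume is V_P = (ℏG/c³)^(3/2).
  = √(1.784 × 10^-209)
  = 4.224 × 10^-105 m³

4.224 × 10^-105 m³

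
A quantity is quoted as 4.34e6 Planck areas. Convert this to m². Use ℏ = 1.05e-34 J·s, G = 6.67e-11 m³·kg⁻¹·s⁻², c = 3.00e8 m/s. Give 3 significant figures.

1.13e-63 m²

One Planck area: A_P = ℏG/c³ = 2.59e-70 m².
4.34e6 × 2.59e-70 m² = 1.13e-63 m²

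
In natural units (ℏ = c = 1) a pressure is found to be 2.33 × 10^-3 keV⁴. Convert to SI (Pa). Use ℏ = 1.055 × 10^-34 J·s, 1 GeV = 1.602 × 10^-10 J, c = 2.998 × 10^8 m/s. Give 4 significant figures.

4.850 × 10^10 Pa

Pressure is [E]/[L]³ = [E]⁴/(ℏc)³.
1 GeV⁴ → 1/(ℏc)³ × (1 GeV in J)⁴ = 2.082 × 10^37 Pa.
Convert the energy scale: 2.33 × 10^-3 keV⁴ = 2.33 × 10^-27 GeV⁴.
Result: 2.33 × 10^-27 × 2.082 × 10^37 = 4.850 × 10^10 Pa.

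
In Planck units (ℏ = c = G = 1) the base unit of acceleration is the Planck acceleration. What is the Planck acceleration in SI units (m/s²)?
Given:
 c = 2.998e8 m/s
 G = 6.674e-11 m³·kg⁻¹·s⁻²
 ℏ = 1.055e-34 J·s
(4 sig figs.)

a_P = √(c⁷/(ℏG))
  = √(3.092e103)
  = 5.560e51 m/s²

5.560e51 m/s²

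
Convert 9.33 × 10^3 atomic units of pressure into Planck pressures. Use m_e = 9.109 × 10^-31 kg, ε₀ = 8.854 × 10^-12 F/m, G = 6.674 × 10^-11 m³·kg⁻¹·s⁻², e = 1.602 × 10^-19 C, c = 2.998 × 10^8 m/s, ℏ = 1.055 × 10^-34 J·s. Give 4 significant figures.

5.900 × 10^-97

atomic unit of pressure: P_au = E_h/a₀³ = m_e⁴e¹⁰/((4πε₀)⁵ℏ⁸) = 2.929 × 10^13 Pa
Planck pressure: p_P = c⁷/(ℏG²) = 4.632 × 10^113 Pa
9.33 × 10^3 × 2.929 × 10^13 / 4.632 × 10^113 = 5.900 × 10^-97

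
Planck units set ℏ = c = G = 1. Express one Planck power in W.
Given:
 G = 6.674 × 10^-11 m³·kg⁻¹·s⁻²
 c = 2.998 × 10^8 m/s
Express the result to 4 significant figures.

From ℏ = c = G = 1 the power scale is P_P = c⁵/G.
  = 2.422 × 10^42 / 6.674 × 10^-11
  = 3.629 × 10^52 W

3.629 × 10^52 W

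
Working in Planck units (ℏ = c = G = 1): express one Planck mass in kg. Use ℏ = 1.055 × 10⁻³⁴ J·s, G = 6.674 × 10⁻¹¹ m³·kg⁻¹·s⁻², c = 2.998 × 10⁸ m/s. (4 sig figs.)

Dimensional analysis gives m_P = √(ℏc/G).
  = √(4.739 × 10⁻¹⁶)
  = 2.177 × 10⁻⁸ kg

2.177 × 10⁻⁸ kg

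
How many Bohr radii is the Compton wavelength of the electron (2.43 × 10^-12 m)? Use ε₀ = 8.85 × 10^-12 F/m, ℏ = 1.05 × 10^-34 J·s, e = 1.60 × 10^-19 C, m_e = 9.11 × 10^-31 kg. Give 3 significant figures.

0.0462

Bohr radius: a₀ = 4πε₀ℏ²/(m_e e²) = 5.26 × 10^-11 m.
2.43 × 10^-12 / 5.26 × 10^-11 = 0.0462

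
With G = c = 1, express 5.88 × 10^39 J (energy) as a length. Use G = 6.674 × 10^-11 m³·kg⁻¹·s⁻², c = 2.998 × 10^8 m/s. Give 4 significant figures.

Energy → length via G/c⁴.
5.88 × 10^39 J × (G/c⁴) = 4.858 × 10^-5 m

4.858 × 10^-5 m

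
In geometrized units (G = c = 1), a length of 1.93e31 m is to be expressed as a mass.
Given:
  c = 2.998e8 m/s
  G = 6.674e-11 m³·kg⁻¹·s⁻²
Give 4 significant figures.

Length → mass via c²/G.
1.93e31 m × (c²/G) = 2.599e58 kg

2.599e58 kg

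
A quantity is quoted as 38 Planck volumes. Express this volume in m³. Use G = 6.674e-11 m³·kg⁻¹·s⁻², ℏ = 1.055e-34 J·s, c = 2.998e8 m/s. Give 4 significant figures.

One Planck volume: V_P = (ℏG/c³)^(3/2) = 4.224e-105 m³.
38 × 4.224e-105 m³ = 1.605e-103 m³

1.605e-103 m³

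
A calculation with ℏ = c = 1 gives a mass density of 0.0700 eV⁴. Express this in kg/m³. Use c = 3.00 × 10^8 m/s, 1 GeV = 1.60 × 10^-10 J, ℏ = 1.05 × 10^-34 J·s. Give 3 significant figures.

Mass density is [E]/(c²[L]³) = [E]⁴/(ℏ³c⁵).
1 GeV⁴ → 1/(ℏ³c⁵) × (1 GeV in J)⁴ = 2.33 × 10^20 kg/m³.
Convert the energy scale: 0.0700 eV⁴ = 7.00 × 10^-38 GeV⁴.
Result: 7.00 × 10^-38 × 2.33 × 10^20 = 1.63 × 10^-17 kg/m³.

1.63 × 10^-17 kg/m³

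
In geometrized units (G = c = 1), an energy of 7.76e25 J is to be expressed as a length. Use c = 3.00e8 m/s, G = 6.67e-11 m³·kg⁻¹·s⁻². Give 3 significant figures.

6.39e-19 m

Energy → length via G/c⁴.
7.76e25 J × (G/c⁴) = 6.39e-19 m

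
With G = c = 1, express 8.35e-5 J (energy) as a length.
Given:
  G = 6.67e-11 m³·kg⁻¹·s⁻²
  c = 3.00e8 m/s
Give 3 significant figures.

Energy → length via G/c⁴.
8.35e-5 J × (G/c⁴) = 6.88e-49 m

6.88e-49 m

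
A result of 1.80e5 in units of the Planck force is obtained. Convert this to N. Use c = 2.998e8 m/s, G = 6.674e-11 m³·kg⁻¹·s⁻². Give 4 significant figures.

One Planck force: F_P = c⁴/G = 1.210e44 N.
1.80e5 × 1.210e44 N = 2.179e49 N

2.179e49 N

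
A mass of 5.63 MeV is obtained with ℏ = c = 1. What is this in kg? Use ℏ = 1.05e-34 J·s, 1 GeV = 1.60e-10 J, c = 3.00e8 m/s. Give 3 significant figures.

Mass is [E]/c²; divide by c².
1 GeV → 1/c² × (1 GeV in J) = 1.78e-27 kg.
Convert the energy scale: 5.63 MeV = 5.63e-3 GeV.
Result: 5.63e-3 × 1.78e-27 = 1.00e-29 kg.

1.00e-29 kg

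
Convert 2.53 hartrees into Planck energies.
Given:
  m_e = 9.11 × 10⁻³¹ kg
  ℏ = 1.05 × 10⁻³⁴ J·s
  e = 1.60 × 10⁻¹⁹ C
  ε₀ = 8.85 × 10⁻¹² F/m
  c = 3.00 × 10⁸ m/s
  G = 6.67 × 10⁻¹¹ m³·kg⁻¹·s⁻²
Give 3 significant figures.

5.66 × 10⁻²⁷

hartree: E_h = m_e e⁴/(4πε₀ℏ)² = 4.38 × 10⁻¹⁸ J
Planck energy: E_P = √(ℏc⁵/G) = 1.96 × 10⁹ J
2.53 × 4.38 × 10⁻¹⁸ / 1.96 × 10⁹ = 5.66 × 10⁻²⁷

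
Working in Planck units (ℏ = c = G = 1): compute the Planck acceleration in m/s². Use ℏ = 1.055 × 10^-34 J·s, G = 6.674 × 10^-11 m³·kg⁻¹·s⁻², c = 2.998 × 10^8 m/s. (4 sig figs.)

5.560 × 10^51 m/s²

From ℏ = c = G = 1 the acceleration scale is a_P = √(c⁷/(ℏG)).
  = √(3.092 × 10^103)
  = 5.560 × 10^51 m/s²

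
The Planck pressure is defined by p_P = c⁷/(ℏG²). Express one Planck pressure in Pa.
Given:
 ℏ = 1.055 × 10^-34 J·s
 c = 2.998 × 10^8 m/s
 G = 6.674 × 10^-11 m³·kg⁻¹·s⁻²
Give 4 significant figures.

p_P = c⁷/(ℏG²)
  = 2.177 × 10^59 / 4.699 × 10^-55
  = 4.632 × 10^113 Pa

4.632 × 10^113 Pa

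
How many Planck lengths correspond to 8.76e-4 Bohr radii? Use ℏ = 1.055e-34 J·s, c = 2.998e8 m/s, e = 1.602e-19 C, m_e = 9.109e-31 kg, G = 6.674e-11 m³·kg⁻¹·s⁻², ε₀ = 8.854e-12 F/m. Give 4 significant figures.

2.871e21

Bohr radius: a₀ = 4πε₀ℏ²/(m_e e²) = 5.297e-11 m
Planck length: ℓ_P = √(ℏG/c³) = 1.616e-35 m
8.76e-4 × 5.297e-11 / 1.616e-35 = 2.871e21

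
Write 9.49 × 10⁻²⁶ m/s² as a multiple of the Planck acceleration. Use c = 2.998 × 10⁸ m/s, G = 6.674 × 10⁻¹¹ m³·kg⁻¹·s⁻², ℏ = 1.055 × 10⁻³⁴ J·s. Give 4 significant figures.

Planck acceleration: a_P = √(c⁷/(ℏG)) = 5.560 × 10⁵¹ m/s².
9.49 × 10⁻²⁶ / 5.560 × 10⁵¹ = 1.707 × 10⁻⁷⁷

1.707 × 10⁻⁷⁷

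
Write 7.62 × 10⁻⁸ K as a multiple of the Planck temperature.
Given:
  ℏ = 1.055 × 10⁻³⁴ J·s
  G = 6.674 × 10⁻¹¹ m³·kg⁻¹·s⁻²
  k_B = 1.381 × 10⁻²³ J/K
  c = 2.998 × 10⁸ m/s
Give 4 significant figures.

5.378 × 10⁻⁴⁰

Planck temperature: T_P = √(ℏc⁵/G) / k_B = 1.417 × 10³² K.
7.62 × 10⁻⁸ / 1.417 × 10³² = 5.378 × 10⁻⁴⁰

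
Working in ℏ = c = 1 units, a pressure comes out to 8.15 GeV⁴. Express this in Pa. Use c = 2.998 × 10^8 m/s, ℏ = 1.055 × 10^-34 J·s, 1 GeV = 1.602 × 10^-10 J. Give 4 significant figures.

Pressure is [E]/[L]³ = [E]⁴/(ℏc)³.
1 GeV⁴ → 1/(ℏc)³ × (1 GeV in J)⁴ = 2.082 × 10^37 Pa.
Result: 8.15 × 2.082 × 10^37 = 1.697 × 10^38 Pa.

1.697 × 10^38 Pa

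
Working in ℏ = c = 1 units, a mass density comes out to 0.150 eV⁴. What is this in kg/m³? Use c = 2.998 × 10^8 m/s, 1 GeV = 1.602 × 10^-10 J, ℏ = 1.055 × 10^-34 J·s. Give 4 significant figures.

Mass density is [E]/(c²[L]³) = [E]⁴/(ℏ³c⁵).
1 GeV⁴ → 1/(ℏ³c⁵) × (1 GeV in J)⁴ = 2.316 × 10^20 kg/m³.
Convert the energy scale: 0.150 eV⁴ = 1.50 × 10^-37 GeV⁴.
Result: 1.50 × 10^-37 × 2.316 × 10^20 = 3.474 × 10^-17 kg/m³.

3.474 × 10^-17 kg/m³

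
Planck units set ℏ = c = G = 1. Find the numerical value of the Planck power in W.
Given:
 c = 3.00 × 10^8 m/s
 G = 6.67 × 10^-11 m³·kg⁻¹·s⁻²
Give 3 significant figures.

3.64 × 10^52 W

From ℏ = c = G = 1 the power scale is P_P = c⁵/G.
  = 2.43 × 10^42 / 6.67 × 10^-11
  = 3.64 × 10^52 W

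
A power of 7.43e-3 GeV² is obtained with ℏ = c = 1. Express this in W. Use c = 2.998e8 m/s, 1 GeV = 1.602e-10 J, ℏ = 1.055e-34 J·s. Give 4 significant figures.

1.807e12 W

Power is [E]/[T] = [E]²/ℏ.
1 GeV² → 1/ℏ × (1 GeV in J)² = 2.433e14 W.
Result: 7.43e-3 × 2.433e14 = 1.807e12 W.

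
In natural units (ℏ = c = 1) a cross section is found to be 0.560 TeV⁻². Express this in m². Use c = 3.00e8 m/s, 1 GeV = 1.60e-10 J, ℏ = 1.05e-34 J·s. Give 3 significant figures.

2.17e-38 m²

Area is [L]² = [E]⁻²·(ℏc)²; restore (ℏc)².
1 GeV⁻² → (ℏc)² × (1 GeV in J)⁻² = 3.88e-32 m².
Convert the energy scale: 0.560 TeV⁻² = 5.60e-7 GeV⁻².
Result: 5.60e-7 × 3.88e-32 = 2.17e-38 m².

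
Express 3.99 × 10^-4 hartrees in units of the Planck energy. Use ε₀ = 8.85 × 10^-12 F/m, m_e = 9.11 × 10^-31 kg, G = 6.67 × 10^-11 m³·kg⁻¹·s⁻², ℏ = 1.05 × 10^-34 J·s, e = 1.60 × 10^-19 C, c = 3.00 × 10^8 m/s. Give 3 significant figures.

8.93 × 10^-31

hartree: E_h = m_e e⁴/(4πε₀ℏ)² = 4.38 × 10^-18 J
Planck energy: E_P = √(ℏc⁵/G) = 1.96 × 10^9 J
3.99 × 10^-4 × 4.38 × 10^-18 / 1.96 × 10^9 = 8.93 × 10^-31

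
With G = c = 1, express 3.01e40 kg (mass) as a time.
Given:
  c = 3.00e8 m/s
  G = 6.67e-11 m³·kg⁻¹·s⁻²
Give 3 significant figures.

Mass → time via G/c³.
3.01e40 kg × (G/c³) = 7.44e4 s

7.44e4 s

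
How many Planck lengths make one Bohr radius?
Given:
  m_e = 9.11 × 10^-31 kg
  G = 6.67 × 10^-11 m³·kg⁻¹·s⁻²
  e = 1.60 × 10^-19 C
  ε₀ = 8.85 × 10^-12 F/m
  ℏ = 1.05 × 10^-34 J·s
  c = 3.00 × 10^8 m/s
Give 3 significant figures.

3.26 × 10^24

Bohr radius: a₀ = 4πε₀ℏ²/(m_e e²) = 5.26 × 10^-11 m
Planck length: ℓ_P = √(ℏG/c³) = 1.61 × 10^-35 m
ratio = 5.26 × 10^-11 / 1.61 × 10^-35 = 3.26 × 10^24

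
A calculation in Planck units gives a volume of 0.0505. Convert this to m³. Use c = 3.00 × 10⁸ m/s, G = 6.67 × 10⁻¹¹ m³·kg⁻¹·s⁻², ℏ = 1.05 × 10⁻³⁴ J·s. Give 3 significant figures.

One Planck volume: V_P = (ℏG/c³)^(3/2) = 4.18 × 10⁻¹⁰⁵ m³.
0.0505 × 4.18 × 10⁻¹⁰⁵ m³ = 2.11 × 10⁻¹⁰⁶ m³

2.11 × 10⁻¹⁰⁶ m³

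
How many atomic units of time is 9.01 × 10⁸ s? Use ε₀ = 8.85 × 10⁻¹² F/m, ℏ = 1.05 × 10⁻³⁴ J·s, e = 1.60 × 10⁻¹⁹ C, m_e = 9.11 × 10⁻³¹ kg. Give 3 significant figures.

atomic unit of time: τ_au = (4πε₀)²ℏ³/(m_e e⁴) = 2.40 × 10⁻¹⁷ s.
9.01 × 10⁸ / 2.40 × 10⁻¹⁷ = 3.76 × 10²⁵

3.76 × 10²⁵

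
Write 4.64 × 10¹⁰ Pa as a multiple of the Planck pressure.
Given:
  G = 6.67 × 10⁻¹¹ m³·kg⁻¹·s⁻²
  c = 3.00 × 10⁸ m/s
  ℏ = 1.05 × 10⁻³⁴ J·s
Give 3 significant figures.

9.91 × 10⁻¹⁰⁴

Planck pressure: p_P = c⁷/(ℏG²) = 4.68 × 10¹¹³ Pa.
4.64 × 10¹⁰ / 4.68 × 10¹¹³ = 9.91 × 10⁻¹⁰⁴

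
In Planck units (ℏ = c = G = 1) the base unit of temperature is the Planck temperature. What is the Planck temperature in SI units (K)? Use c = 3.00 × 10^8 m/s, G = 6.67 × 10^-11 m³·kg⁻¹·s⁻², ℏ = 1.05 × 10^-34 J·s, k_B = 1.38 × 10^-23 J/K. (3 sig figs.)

T_P = √(ℏc⁵/G) / k_B
  = √(3.83 × 10^18) × 7.25 × 10^22
  = 1.42 × 10^32 K

1.42 × 10^32 K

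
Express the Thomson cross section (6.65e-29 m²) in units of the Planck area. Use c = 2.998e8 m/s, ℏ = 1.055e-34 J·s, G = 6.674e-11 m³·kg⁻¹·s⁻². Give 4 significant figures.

2.545e41

Planck area: A_P = ℏG/c³ = 2.613e-70 m².
6.65e-29 / 2.613e-70 = 2.545e41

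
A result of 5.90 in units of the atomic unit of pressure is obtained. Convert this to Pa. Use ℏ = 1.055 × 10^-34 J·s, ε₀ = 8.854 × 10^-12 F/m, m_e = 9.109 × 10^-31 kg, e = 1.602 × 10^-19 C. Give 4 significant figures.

One atomic unit of pressure: P_au = E_h/a₀³ = m_e⁴e¹⁰/((4πε₀)⁵ℏ⁸) = 2.929 × 10^13 Pa.
5.90 × 2.929 × 10^13 Pa = 1.728 × 10^14 Pa

1.728 × 10^14 Pa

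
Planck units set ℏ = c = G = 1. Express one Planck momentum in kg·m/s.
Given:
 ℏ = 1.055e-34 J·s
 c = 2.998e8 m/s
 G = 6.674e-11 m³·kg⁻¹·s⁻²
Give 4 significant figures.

6.527 kg·m/s

Dimensional analysis gives p_P = √(ℏc³/G).
  = √(42.60)
  = 6.527 kg·m/s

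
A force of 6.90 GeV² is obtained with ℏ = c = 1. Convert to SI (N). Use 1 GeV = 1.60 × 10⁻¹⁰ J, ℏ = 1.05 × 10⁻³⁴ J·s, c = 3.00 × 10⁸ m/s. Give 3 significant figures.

Force is [E]/[L] = [E]²/(ℏc); restore (ℏc)⁻¹.
1 GeV² → 1/(ℏc) × (1 GeV in J)² = 8.13 × 10⁵ N.
Result: 6.90 × 8.13 × 10⁵ = 5.61 × 10⁶ N.

5.61 × 10⁶ N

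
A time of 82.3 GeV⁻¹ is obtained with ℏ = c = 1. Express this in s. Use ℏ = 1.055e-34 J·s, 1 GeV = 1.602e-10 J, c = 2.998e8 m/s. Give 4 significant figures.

5.420e-23 s

A time is [E]⁻¹ in ℏ=c=1; restore one factor of ℏ.
1 GeV⁻¹ → ℏ × (1 GeV in J)⁻¹ = 6.586e-25 s.
Result: 82.3 × 6.586e-25 = 5.420e-23 s.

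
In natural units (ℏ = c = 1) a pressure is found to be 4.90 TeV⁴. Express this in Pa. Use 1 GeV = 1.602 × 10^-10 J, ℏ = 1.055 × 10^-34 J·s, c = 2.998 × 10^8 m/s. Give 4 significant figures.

1.020 × 10^50 Pa

Pressure is [E]/[L]³ = [E]⁴/(ℏc)³.
1 GeV⁴ → 1/(ℏc)³ × (1 GeV in J)⁴ = 2.082 × 10^37 Pa.
Convert the energy scale: 4.90 TeV⁴ = 4.90 × 10^12 GeV⁴.
Result: 4.90 × 10^12 × 2.082 × 10^37 = 1.020 × 10^50 Pa.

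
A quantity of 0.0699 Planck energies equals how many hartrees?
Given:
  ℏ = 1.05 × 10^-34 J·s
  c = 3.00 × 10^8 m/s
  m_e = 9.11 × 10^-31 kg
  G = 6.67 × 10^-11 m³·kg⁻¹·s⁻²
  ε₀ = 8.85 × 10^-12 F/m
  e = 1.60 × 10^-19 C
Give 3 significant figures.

3.12 × 10^25

Planck energy: E_P = √(ℏc⁵/G) = 1.96 × 10^9 J
hartree: E_h = m_e e⁴/(4πε₀ℏ)² = 4.38 × 10^-18 J
0.0699 × 1.96 × 10^9 / 4.38 × 10^-18 = 3.12 × 10^25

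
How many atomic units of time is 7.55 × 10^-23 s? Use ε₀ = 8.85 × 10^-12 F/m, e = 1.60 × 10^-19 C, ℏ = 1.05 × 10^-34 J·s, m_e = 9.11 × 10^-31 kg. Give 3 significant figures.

atomic unit of time: τ_au = (4πε₀)²ℏ³/(m_e e⁴) = 2.40 × 10^-17 s.
7.55 × 10^-23 / 2.40 × 10^-17 = 3.15 × 10^-6

3.15 × 10^-6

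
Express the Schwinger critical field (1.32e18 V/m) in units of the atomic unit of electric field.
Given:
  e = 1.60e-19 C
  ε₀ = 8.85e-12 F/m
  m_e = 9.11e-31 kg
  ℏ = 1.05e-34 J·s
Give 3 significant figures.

atomic unit of electric field: E_au = E_h/(e a₀) = m_e²e⁵/((4πε₀)³ℏ⁴) = 5.20e11 V/m.
1.32e18 / 5.20e11 = 2.54e6

2.54e6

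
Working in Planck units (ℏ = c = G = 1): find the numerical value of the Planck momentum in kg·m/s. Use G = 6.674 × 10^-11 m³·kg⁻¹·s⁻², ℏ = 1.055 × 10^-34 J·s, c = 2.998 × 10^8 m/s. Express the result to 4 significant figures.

6.527 kg·m/s

From ℏ = c = G = 1 the momentum scale is p_P = √(ℏc³/G).
  = √(42.60)
  = 6.527 kg·m/s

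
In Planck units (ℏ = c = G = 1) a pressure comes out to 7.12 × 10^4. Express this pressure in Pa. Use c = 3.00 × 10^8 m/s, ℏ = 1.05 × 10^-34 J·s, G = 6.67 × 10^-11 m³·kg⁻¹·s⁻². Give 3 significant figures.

3.33 × 10^118 Pa

One Planck pressure: p_P = c⁷/(ℏG²) = 4.68 × 10^113 Pa.
7.12 × 10^4 × 4.68 × 10^113 Pa = 3.33 × 10^118 Pa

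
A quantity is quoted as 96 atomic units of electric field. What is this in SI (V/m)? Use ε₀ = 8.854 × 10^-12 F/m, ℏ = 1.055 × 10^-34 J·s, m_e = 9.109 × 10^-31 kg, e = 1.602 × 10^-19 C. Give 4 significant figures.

4.926 × 10^13 V/m

One atomic unit of electric field: E_au = E_h/(e a₀) = m_e²e⁵/((4πε₀)³ℏ⁴) = 5.131 × 10^11 V/m.
96 × 5.131 × 10^11 V/m = 4.926 × 10^13 V/m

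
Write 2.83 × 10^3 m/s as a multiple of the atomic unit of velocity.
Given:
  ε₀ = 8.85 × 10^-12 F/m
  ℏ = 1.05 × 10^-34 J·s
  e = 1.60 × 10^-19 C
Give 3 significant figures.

atomic unit of velocity: v_au = e²/(4πε₀ℏ) = 2.19 × 10^6 m/s.
2.83 × 10^3 / 2.19 × 10^6 = 1.29 × 10^-3

1.29 × 10^-3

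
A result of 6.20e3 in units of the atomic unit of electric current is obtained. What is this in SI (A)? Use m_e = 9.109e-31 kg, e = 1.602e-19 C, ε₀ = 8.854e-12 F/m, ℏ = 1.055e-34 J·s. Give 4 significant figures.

40.99 A

One atomic unit of electric current: I_au = e E_h/ℏ = m_e e⁵/((4πε₀)²ℏ³) = 6.612e-3 A.
6.20e3 × 6.612e-3 A = 40.99 A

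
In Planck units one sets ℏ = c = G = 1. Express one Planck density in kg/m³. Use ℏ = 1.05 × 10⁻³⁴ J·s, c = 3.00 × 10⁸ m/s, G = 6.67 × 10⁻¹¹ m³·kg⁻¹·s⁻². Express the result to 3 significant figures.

ρ_P = c⁵/(ℏG²)
  = 2.43 × 10⁴² / 4.67 × 10⁻⁵⁵
  = 5.20 × 10⁹⁶ kg/m³

5.20 × 10⁹⁶ kg/m³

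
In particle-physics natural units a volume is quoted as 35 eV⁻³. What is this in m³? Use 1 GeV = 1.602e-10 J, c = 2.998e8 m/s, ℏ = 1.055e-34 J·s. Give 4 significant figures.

Volume is [L]³ = [E]⁻³·(ℏc)³.
1 GeV⁻³ → (ℏc)³ × (1 GeV in J)⁻³ = 7.696e-48 m³.
Convert the energy scale: 35 eV⁻³ = 3.50e28 GeV⁻³.
Result: 3.50e28 × 7.696e-48 = 2.694e-19 m³.

2.694e-19 m³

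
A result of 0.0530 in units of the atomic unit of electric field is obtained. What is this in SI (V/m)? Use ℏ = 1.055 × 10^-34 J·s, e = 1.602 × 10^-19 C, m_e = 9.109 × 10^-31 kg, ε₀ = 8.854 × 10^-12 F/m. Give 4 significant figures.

One atomic unit of electric field: E_au = E_h/(e a₀) = m_e²e⁵/((4πε₀)³ℏ⁴) = 5.131 × 10^11 V/m.
0.0530 × 5.131 × 10^11 V/m = 2.719 × 10^10 V/m

2.719 × 10^10 V/m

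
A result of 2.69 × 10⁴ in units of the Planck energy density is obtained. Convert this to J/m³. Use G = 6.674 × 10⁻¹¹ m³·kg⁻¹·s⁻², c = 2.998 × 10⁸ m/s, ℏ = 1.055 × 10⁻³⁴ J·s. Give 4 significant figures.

One Planck energy density: u_P = c⁷/(ℏG²) = 4.632 × 10¹¹³ J/m³.
2.69 × 10⁴ × 4.632 × 10¹¹³ J/m³ = 1.246 × 10¹¹⁸ J/m³

1.246 × 10¹¹⁸ J/m³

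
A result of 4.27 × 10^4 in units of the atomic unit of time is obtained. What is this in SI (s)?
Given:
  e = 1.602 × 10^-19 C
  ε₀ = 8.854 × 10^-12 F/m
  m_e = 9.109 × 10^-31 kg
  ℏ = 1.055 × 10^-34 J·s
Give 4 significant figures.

1.035 × 10^-12 s

One atomic unit of time: τ_au = (4πε₀)²ℏ³/(m_e e⁴) = 2.423 × 10^-17 s.
4.27 × 10^4 × 2.423 × 10^-17 s = 1.035 × 10^-12 s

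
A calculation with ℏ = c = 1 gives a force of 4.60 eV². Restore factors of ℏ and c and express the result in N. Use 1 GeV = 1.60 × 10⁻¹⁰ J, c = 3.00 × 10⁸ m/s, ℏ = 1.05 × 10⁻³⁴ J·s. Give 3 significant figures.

3.74 × 10⁻¹² N

Force is [E]/[L] = [E]²/(ℏc); restore (ℏc)⁻¹.
1 GeV² → 1/(ℏc) × (1 GeV in J)² = 8.13 × 10⁵ N.
Convert the energy scale: 4.60 eV² = 4.60 × 10⁻¹⁸ GeV².
Result: 4.60 × 10⁻¹⁸ × 8.13 × 10⁵ = 3.74 × 10⁻¹² N.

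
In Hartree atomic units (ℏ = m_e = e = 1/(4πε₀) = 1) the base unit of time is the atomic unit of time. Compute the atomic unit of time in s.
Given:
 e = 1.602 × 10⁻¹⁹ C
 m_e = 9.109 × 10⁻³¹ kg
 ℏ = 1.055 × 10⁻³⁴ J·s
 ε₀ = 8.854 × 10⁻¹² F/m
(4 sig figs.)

2.423 × 10⁻¹⁷ s

τ_au = (4πε₀)²ℏ³/(m_e e⁴)
E_h = 4.354 × 10⁻¹⁸ J
ℏ/E_h = 2.423 × 10⁻¹⁷ s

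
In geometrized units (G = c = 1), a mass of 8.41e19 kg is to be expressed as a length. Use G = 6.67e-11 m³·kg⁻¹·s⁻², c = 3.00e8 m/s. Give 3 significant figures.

In G = c = 1 units mass has dimensions of length; the conversion factor is G/c².
8.41e19 kg × (G/c²) = 6.23e-8 m

6.23e-8 m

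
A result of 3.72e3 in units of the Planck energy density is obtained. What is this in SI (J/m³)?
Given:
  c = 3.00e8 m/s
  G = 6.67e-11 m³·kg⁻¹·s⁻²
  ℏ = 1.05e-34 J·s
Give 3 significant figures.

1.74e117 J/m³

One Planck energy density: u_P = c⁷/(ℏG²) = 4.68e113 J/m³.
3.72e3 × 4.68e113 J/m³ = 1.74e117 J/m³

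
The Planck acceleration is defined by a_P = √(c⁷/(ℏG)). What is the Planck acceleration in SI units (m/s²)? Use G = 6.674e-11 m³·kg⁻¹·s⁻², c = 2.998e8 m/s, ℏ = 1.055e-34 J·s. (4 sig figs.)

a_P = √(c⁷/(ℏG))
  = √(3.092e103)
  = 5.560e51 m/s²

5.560e51 m/s²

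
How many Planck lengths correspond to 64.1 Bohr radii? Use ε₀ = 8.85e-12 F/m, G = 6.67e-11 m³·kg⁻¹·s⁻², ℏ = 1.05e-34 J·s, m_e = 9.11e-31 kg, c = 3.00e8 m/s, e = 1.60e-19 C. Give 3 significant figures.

Bohr radius: a₀ = 4πε₀ℏ²/(m_e e²) = 5.26e-11 m
Planck length: ℓ_P = √(ℏG/c³) = 1.61e-35 m
64.1 × 5.26e-11 / 1.61e-35 = 2.09e26

2.09e26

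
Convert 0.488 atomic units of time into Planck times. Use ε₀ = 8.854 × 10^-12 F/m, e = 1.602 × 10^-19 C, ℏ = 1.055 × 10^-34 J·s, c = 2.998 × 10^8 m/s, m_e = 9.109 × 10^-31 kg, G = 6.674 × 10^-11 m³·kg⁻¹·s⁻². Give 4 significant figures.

atomic unit of time: τ_au = (4πε₀)²ℏ³/(m_e e⁴) = 2.423 × 10^-17 s
Planck time: t_P = √(ℏG/c⁵) = 5.392 × 10^-44 s
0.488 × 2.423 × 10^-17 / 5.392 × 10^-44 = 2.193 × 10^26

2.193 × 10^26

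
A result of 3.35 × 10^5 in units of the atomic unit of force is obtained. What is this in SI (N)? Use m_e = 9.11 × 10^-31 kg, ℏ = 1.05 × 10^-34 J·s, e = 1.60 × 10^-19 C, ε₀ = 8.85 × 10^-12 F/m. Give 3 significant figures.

0.0279 N

One atomic unit of force: F_au = E_h/a₀ = m_e²e⁶/((4πε₀)³ℏ⁴) = 8.33 × 10^-8 N.
3.35 × 10^5 × 8.33 × 10^-8 N = 0.0279 N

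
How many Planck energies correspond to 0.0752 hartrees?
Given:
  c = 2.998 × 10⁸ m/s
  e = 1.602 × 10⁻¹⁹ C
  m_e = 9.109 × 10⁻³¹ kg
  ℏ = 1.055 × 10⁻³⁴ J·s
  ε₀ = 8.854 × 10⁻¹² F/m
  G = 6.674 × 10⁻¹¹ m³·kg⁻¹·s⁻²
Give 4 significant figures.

hartree: E_h = m_e e⁴/(4πε₀ℏ)² = 4.354 × 10⁻¹⁸ J
Planck energy: E_P = √(ℏc⁵/G) = 1.957 × 10⁹ J
0.0752 × 4.354 × 10⁻¹⁸ / 1.957 × 10⁹ = 1.673 × 10⁻²⁸

1.673 × 10⁻²⁸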